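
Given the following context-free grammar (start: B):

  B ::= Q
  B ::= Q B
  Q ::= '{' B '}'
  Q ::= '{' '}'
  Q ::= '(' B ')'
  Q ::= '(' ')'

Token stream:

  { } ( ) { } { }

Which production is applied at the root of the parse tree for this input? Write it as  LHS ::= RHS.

[B [Q { }] [B [Q ( )] [B [Q { }] [B [Q { }]]]]]

B ::= Q B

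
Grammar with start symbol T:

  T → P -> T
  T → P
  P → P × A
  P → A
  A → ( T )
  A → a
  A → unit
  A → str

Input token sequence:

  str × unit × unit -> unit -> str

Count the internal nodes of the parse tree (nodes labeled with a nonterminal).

[T [P [P [P [A str]] × [A unit]] × [A unit]] -> [T [P [A unit]] -> [T [P [A str]]]]]

13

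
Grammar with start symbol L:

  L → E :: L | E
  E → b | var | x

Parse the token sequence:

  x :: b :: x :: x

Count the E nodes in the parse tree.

4

[L [E x] :: [L [E b] :: [L [E x] :: [L [E x]]]]]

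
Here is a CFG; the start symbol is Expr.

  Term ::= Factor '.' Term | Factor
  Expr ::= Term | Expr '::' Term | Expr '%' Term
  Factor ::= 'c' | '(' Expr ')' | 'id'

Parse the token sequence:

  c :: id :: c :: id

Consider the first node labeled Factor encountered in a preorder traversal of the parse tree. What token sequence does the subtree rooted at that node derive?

[Expr [Expr [Expr [Expr [Term [Factor c]]] :: [Term [Factor id]]] :: [Term [Factor c]]] :: [Term [Factor id]]]

c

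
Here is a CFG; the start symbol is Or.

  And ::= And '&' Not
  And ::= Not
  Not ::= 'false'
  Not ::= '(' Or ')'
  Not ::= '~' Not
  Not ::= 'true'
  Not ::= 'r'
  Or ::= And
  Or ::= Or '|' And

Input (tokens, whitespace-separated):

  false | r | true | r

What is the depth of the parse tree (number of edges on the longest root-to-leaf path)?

[Or [Or [Or [Or [And [Not false]]] | [And [Not r]]] | [And [Not true]]] | [And [Not r]]]

6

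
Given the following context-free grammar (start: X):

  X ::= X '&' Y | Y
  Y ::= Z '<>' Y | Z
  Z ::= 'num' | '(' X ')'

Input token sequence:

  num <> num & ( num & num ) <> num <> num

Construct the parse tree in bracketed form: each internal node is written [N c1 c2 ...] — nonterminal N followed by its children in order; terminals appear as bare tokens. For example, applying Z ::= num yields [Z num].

X
X & Y
Y & Y
Z <> Y & Y
num <> Y & Y
num <> Z & Y
num <> num & Y
num <> num & Z <> Y
num <> num & ( X ) <> Y
num <> num & ( X & Y ) <> Y
num <> num & ( Y & Y ) <> Y
num <> num & ( Z & Y ) <> Y
num <> num & ( num & Y ) <> Y
num <> num & ( num & Z ) <> Y
num <> num & ( num & num ) <> Y
num <> num & ( num & num ) <> Z <> Y
num <> num & ( num & num ) <> num <> Y
num <> num & ( num & num ) <> num <> Z
num <> num & ( num & num ) <> num <> num

[X [X [Y [Z num] <> [Y [Z num]]]] & [Y [Z ( [X [X [Y [Z num]]] & [Y [Z num]]] )] <> [Y [Z num] <> [Y [Z num]]]]]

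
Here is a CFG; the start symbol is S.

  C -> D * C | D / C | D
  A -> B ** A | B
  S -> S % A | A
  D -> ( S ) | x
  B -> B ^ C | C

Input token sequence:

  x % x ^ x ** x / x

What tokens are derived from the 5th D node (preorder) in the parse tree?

[S [S [A [B [C [D x]]]]] % [A [B [B [C [D x]]] ^ [C [D x]]] ** [A [B [C [D x] / [C [D x]]]]]]]

x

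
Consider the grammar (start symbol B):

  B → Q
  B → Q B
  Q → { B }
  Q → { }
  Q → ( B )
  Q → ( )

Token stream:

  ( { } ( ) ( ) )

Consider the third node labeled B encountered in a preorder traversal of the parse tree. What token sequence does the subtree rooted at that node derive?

( ) ( )

[B [Q ( [B [Q { }] [B [Q ( )] [B [Q ( )]]]] )]]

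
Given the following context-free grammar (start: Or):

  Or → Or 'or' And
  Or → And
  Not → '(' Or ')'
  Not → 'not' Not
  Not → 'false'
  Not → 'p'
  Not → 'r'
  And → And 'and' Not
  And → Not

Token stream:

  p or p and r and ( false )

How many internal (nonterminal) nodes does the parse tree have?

13

[Or [Or [And [Not p]]] or [And [And [And [Not p]] and [Not r]] and [Not ( [Or [And [Not false]]] )]]]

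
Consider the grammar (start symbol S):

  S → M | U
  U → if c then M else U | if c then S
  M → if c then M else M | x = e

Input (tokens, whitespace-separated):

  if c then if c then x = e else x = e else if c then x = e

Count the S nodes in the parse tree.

[S [U if c then [M if c then [M x = e] else [M x = e]] else [U if c then [S [M x = e]]]]]

2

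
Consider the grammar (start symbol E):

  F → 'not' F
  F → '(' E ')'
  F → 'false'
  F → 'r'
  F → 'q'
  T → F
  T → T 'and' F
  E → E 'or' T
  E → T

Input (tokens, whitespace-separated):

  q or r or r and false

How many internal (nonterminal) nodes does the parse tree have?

11

[E [E [E [T [F q]]] or [T [F r]]] or [T [T [F r]] and [F false]]]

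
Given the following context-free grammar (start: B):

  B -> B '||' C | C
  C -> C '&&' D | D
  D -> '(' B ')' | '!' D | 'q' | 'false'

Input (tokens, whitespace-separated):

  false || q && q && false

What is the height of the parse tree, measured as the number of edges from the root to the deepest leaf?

5

[B [B [C [D false]]] || [C [C [C [D q]] && [D q]] && [D false]]]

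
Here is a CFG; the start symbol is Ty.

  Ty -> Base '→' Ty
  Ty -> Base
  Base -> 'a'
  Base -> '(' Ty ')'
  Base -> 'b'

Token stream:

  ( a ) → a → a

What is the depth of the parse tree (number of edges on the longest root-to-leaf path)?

4

[Ty [Base ( [Ty [Base a]] )] → [Ty [Base a] → [Ty [Base a]]]]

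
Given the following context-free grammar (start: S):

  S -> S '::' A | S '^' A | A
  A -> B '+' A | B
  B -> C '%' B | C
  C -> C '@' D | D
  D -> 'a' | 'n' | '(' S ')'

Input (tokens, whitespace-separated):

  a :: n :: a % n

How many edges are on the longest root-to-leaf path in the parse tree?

7

[S [S [S [A [B [C [D a]]]]] :: [A [B [C [D n]]]]] :: [A [B [C [D a]] % [B [C [D n]]]]]]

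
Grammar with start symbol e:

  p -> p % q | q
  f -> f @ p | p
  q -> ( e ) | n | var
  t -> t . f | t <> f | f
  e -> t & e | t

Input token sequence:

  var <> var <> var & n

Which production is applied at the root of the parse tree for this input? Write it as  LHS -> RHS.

e -> t & e

[e [t [t [t [f [p [q var]]]] <> [f [p [q var]]]] <> [f [p [q var]]]] & [e [t [f [p [q n]]]]]]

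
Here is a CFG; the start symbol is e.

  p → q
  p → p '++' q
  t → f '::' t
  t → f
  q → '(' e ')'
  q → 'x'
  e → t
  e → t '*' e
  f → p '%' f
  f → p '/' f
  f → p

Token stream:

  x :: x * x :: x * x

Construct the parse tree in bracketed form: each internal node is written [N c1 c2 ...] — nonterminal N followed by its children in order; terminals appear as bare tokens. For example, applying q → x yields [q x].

[e [t [f [p [q x]]] :: [t [f [p [q x]]]]] * [e [t [f [p [q x]]] :: [t [f [p [q x]]]]] * [e [t [f [p [q x]]]]]]]

e
t * e
f :: t * e
p :: t * e
q :: t * e
x :: t * e
x :: f * e
x :: p * e
x :: q * e
x :: x * e
x :: x * t * e
x :: x * f :: t * e
x :: x * p :: t * e
x :: x * q :: t * e
x :: x * x :: t * e
x :: x * x :: f * e
x :: x * x :: p * e
x :: x * x :: q * e
x :: x * x :: x * e
x :: x * x :: x * t
x :: x * x :: x * f
x :: x * x :: x * p
x :: x * x :: x * q
x :: x * x :: x * x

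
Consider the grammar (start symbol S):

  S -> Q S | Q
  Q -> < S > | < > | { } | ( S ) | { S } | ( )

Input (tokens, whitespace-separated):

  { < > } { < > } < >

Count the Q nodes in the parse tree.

[S [Q { [S [Q < >]] }] [S [Q { [S [Q < >]] }] [S [Q < >]]]]

5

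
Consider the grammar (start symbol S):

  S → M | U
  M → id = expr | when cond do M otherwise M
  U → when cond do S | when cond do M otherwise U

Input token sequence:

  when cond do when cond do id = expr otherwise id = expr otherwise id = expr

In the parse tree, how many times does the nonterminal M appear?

5

[S [M when cond do [M when cond do [M id = expr] otherwise [M id = expr]] otherwise [M id = expr]]]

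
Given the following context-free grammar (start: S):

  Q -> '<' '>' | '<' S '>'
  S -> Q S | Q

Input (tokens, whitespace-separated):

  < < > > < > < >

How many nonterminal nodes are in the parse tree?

[S [Q < [S [Q < >]] >] [S [Q < >] [S [Q < >]]]]

8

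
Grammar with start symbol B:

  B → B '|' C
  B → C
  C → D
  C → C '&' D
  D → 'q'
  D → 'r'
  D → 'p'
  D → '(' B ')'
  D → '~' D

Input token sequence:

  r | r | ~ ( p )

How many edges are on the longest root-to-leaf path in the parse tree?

[B [B [B [C [D r]]] | [C [D r]]] | [C [D ~ [D ( [B [C [D p]]] )]]]]

7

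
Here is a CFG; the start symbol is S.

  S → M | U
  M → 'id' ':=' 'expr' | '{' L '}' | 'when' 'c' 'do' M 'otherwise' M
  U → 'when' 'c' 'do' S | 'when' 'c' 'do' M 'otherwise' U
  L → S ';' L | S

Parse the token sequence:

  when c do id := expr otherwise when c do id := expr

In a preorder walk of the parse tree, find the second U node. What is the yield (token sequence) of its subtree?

[S [U when c do [M id := expr] otherwise [U when c do [S [M id := expr]]]]]

when c do id := expr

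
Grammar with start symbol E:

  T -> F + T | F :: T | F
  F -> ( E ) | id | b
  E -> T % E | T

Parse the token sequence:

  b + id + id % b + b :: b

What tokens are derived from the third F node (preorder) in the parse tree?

[E [T [F b] + [T [F id] + [T [F id]]]] % [E [T [F b] + [T [F b] :: [T [F b]]]]]]

id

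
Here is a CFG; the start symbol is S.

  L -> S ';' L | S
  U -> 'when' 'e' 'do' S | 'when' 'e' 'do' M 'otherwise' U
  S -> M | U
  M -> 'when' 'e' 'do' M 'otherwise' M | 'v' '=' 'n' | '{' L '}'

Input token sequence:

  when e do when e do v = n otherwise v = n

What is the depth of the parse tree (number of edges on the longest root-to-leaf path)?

5

[S [U when e do [S [M when e do [M v = n] otherwise [M v = n]]]]]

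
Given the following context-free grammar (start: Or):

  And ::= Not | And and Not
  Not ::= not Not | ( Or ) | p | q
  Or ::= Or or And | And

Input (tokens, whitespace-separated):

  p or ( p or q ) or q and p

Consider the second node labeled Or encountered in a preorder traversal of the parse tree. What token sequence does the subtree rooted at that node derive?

[Or [Or [Or [And [Not p]]] or [And [Not ( [Or [Or [And [Not p]]] or [And [Not q]]] )]]] or [And [And [Not q]] and [Not p]]]

p or ( p or q )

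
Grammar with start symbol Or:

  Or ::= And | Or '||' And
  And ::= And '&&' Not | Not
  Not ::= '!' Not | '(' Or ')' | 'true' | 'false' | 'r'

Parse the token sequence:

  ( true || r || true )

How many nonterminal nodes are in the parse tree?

[Or [And [Not ( [Or [Or [Or [And [Not true]]] || [And [Not r]]] || [And [Not true]]] )]]]

12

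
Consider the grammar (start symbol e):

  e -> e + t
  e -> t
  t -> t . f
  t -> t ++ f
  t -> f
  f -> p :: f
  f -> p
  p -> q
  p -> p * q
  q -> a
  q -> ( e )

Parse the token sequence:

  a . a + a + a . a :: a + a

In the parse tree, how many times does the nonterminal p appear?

[e [e [e [e [t [t [f [p [q a]]]] . [f [p [q a]]]]] + [t [f [p [q a]]]]] + [t [t [f [p [q a]]]] . [f [p [q a]] :: [f [p [q a]]]]]] + [t [f [p [q a]]]]]

7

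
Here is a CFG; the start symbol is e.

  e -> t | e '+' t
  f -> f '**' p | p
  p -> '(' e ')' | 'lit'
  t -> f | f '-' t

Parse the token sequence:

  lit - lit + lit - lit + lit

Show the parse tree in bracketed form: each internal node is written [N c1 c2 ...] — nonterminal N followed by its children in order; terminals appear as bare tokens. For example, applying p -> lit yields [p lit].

e
e + t
e + t + t
t + t + t
f - t + t + t
p - t + t + t
lit - t + t + t
lit - f + t + t
lit - p + t + t
lit - lit + t + t
lit - lit + f - t + t
lit - lit + p - t + t
lit - lit + lit - t + t
lit - lit + lit - f + t
lit - lit + lit - p + t
lit - lit + lit - lit + t
lit - lit + lit - lit + f
lit - lit + lit - lit + p
lit - lit + lit - lit + lit

[e [e [e [t [f [p lit]] - [t [f [p lit]]]]] + [t [f [p lit]] - [t [f [p lit]]]]] + [t [f [p lit]]]]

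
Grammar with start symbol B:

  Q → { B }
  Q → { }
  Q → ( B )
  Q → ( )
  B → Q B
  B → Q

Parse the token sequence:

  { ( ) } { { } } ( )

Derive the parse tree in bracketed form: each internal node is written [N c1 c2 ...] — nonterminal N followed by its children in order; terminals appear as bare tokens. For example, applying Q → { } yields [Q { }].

B
Q B
{ B } B
{ Q } B
{ ( ) } B
{ ( ) } Q B
{ ( ) } { B } B
{ ( ) } { Q } B
{ ( ) } { { } } B
{ ( ) } { { } } Q
{ ( ) } { { } } ( )

[B [Q { [B [Q ( )]] }] [B [Q { [B [Q { }]] }] [B [Q ( )]]]]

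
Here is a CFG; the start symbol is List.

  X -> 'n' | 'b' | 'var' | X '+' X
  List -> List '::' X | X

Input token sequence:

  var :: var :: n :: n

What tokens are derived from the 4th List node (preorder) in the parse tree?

[List [List [List [List [X var]] :: [X var]] :: [X n]] :: [X n]]

var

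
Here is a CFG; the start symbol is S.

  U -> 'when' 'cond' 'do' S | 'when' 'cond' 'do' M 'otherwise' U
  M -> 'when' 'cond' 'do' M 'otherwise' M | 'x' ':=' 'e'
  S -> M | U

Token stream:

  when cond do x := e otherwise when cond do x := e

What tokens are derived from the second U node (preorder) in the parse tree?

when cond do x := e

[S [U when cond do [M x := e] otherwise [U when cond do [S [M x := e]]]]]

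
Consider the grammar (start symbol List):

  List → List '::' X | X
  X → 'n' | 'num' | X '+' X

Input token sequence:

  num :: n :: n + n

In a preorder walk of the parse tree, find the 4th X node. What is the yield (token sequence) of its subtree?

[List [List [List [X num]] :: [X n]] :: [X [X n] + [X n]]]

n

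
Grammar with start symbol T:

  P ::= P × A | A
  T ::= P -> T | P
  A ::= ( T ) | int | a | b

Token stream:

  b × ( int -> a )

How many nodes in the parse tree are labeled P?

4

[T [P [P [A b]] × [A ( [T [P [A int]] -> [T [P [A a]]]] )]]]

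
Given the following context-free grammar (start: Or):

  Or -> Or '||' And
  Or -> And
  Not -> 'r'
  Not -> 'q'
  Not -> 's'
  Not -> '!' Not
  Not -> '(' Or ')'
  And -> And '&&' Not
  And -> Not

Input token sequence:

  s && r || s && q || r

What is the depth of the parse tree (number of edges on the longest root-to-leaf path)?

6

[Or [Or [Or [And [And [Not s]] && [Not r]]] || [And [And [Not s]] && [Not q]]] || [And [Not r]]]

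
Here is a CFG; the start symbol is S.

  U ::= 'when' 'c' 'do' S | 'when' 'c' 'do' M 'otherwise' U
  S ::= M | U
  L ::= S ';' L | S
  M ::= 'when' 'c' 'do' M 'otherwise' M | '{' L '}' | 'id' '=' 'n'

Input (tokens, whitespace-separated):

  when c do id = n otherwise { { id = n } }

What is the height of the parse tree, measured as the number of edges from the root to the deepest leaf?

[S [M when c do [M id = n] otherwise [M { [L [S [M { [L [S [M id = n]]] }]]] }]]]

9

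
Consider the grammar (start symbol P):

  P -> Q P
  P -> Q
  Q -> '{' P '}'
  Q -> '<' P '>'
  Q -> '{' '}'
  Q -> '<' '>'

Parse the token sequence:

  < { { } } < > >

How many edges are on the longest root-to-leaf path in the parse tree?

6

[P [Q < [P [Q { [P [Q { }]] }] [P [Q < >]]] >]]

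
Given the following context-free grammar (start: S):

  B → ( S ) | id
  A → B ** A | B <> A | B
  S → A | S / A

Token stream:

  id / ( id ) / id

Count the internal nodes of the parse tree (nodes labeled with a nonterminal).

12

[S [S [S [A [B id]]] / [A [B ( [S [A [B id]]] )]]] / [A [B id]]]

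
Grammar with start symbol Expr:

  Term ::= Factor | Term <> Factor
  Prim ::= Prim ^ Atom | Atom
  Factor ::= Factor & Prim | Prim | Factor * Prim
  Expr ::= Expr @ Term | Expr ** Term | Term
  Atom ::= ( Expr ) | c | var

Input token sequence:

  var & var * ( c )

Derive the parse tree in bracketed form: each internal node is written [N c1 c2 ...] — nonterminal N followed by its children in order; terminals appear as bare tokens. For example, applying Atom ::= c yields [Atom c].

Expr
Term
Factor
Factor * Prim
Factor & Prim * Prim
Prim & Prim * Prim
Atom & Prim * Prim
var & Prim * Prim
var & Atom * Prim
var & var * Prim
var & var * Atom
var & var * ( Expr )
var & var * ( Term )
var & var * ( Factor )
var & var * ( Prim )
var & var * ( Atom )
var & var * ( c )

[Expr [Term [Factor [Factor [Factor [Prim [Atom var]]] & [Prim [Atom var]]] * [Prim [Atom ( [Expr [Term [Factor [Prim [Atom c]]]]] )]]]]]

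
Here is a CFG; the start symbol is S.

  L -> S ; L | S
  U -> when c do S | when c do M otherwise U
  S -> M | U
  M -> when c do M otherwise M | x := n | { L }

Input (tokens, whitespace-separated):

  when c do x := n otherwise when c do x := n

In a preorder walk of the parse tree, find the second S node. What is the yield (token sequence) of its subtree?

x := n

[S [U when c do [M x := n] otherwise [U when c do [S [M x := n]]]]]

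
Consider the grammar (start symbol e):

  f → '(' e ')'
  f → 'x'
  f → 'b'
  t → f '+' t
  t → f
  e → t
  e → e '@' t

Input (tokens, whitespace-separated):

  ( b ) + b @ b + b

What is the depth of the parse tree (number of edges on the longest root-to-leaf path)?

7

[e [e [t [f ( [e [t [f b]]] )] + [t [f b]]]] @ [t [f b] + [t [f b]]]]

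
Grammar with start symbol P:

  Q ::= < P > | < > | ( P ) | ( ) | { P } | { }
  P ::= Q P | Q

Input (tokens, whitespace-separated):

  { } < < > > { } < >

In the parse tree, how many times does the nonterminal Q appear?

5

[P [Q { }] [P [Q < [P [Q < >]] >] [P [Q { }] [P [Q < >]]]]]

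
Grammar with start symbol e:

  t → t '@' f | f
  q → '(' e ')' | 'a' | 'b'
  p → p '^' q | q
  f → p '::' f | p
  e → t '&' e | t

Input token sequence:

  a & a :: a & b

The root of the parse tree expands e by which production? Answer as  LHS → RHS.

[e [t [f [p [q a]]]] & [e [t [f [p [q a]] :: [f [p [q a]]]]] & [e [t [f [p [q b]]]]]]]

e → t '&' e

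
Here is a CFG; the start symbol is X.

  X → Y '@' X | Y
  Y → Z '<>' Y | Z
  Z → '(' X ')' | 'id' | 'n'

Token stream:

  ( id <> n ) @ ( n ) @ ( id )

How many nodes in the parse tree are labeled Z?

[X [Y [Z ( [X [Y [Z id] <> [Y [Z n]]]] )]] @ [X [Y [Z ( [X [Y [Z n]]] )]] @ [X [Y [Z ( [X [Y [Z id]]] )]]]]]

7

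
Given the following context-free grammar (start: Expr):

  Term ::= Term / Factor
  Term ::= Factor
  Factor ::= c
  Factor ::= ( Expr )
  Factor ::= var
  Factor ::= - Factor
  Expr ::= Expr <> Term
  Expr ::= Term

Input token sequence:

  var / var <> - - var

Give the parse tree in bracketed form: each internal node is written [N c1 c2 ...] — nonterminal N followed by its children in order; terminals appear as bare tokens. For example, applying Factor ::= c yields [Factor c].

[Expr [Expr [Term [Term [Factor var]] / [Factor var]]] <> [Term [Factor - [Factor - [Factor var]]]]]

Expr
Expr <> Term
Term <> Term
Term / Factor <> Term
Factor / Factor <> Term
var / Factor <> Term
var / var <> Term
var / var <> Factor
var / var <> - Factor
var / var <> - - Factor
var / var <> - - var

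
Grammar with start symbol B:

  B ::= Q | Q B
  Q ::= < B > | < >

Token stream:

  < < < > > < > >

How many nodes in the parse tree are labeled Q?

4

[B [Q < [B [Q < [B [Q < >]] >] [B [Q < >]]] >]]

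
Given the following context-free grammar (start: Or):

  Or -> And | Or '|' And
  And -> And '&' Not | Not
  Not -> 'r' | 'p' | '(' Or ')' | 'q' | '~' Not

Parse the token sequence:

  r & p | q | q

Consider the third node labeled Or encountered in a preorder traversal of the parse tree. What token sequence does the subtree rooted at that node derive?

[Or [Or [Or [And [And [Not r]] & [Not p]]] | [And [Not q]]] | [And [Not q]]]

r & p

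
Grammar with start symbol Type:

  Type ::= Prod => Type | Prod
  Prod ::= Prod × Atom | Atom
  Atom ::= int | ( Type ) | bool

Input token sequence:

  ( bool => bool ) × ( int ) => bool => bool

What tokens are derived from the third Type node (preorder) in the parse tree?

bool

[Type [Prod [Prod [Atom ( [Type [Prod [Atom bool]] => [Type [Prod [Atom bool]]]] )]] × [Atom ( [Type [Prod [Atom int]]] )]] => [Type [Prod [Atom bool]] => [Type [Prod [Atom bool]]]]]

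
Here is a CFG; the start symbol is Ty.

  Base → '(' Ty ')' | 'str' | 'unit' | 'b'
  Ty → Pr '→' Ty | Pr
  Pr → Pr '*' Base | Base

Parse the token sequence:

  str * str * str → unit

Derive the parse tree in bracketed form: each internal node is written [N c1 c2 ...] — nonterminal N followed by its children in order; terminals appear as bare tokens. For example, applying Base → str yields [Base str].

Ty
Pr → Ty
Pr * Base → Ty
Pr * Base * Base → Ty
Base * Base * Base → Ty
str * Base * Base → Ty
str * str * Base → Ty
str * str * str → Ty
str * str * str → Pr
str * str * str → Base
str * str * str → unit

[Ty [Pr [Pr [Pr [Base str]] * [Base str]] * [Base str]] → [Ty [Pr [Base unit]]]]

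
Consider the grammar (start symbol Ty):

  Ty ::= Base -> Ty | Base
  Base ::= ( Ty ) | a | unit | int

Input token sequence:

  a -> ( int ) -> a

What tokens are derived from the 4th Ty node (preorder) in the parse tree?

a

[Ty [Base a] -> [Ty [Base ( [Ty [Base int]] )] -> [Ty [Base a]]]]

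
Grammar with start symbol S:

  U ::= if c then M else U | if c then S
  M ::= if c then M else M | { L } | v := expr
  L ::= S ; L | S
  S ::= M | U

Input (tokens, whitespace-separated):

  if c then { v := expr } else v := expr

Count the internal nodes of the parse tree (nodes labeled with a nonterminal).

7

[S [M if c then [M { [L [S [M v := expr]]] }] else [M v := expr]]]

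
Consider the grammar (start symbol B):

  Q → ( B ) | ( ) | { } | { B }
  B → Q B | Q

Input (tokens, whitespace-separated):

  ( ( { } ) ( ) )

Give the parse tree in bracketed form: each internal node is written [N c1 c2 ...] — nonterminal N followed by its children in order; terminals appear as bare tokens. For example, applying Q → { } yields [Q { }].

B
Q
( B )
( Q B )
( ( B ) B )
( ( Q ) B )
( ( { } ) B )
( ( { } ) Q )
( ( { } ) ( ) )

[B [Q ( [B [Q ( [B [Q { }]] )] [B [Q ( )]]] )]]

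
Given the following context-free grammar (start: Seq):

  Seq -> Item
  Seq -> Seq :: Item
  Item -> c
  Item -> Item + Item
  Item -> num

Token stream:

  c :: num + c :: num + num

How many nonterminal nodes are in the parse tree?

[Seq [Seq [Seq [Item c]] :: [Item [Item num] + [Item c]]] :: [Item [Item num] + [Item num]]]

10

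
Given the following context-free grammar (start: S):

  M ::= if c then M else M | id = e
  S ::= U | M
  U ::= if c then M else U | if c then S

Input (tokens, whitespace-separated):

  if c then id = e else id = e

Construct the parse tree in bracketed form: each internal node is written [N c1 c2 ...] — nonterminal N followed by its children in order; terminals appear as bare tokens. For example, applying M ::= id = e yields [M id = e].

S
M
if c then M else M
if c then id = e else M
if c then id = e else id = e

[S [M if c then [M id = e] else [M id = e]]]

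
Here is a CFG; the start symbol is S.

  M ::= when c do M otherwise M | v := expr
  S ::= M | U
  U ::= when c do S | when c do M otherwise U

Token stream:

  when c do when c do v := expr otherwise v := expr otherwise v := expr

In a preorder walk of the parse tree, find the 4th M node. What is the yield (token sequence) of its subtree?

v := expr

[S [M when c do [M when c do [M v := expr] otherwise [M v := expr]] otherwise [M v := expr]]]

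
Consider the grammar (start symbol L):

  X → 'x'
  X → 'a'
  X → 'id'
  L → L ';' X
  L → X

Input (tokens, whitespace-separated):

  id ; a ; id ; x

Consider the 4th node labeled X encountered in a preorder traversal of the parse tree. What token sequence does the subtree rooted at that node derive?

[L [L [L [L [X id]] ; [X a]] ; [X id]] ; [X x]]

x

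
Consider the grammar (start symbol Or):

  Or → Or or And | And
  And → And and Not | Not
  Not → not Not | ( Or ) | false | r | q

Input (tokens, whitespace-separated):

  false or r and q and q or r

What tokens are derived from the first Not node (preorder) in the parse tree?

false

[Or [Or [Or [And [Not false]]] or [And [And [And [Not r]] and [Not q]] and [Not q]]] or [And [Not r]]]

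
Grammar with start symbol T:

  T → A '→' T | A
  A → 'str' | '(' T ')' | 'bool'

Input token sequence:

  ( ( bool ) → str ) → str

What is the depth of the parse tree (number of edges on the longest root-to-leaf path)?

[T [A ( [T [A ( [T [A bool]] )] → [T [A str]]] )] → [T [A str]]]

6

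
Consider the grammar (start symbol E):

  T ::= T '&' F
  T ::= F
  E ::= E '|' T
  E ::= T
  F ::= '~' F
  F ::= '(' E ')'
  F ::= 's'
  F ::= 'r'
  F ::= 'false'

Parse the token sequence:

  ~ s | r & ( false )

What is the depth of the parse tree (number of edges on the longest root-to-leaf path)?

6

[E [E [T [F ~ [F s]]]] | [T [T [F r]] & [F ( [E [T [F false]]] )]]]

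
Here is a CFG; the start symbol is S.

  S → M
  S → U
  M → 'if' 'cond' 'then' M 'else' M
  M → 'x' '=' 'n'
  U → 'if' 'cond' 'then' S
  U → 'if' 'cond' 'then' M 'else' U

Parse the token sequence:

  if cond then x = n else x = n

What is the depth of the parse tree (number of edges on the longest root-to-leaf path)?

3

[S [M if cond then [M x = n] else [M x = n]]]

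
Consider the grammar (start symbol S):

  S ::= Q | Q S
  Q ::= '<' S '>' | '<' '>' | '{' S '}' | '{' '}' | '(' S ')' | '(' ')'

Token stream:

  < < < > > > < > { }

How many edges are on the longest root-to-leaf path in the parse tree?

[S [Q < [S [Q < [S [Q < >]] >]] >] [S [Q < >] [S [Q { }]]]]

6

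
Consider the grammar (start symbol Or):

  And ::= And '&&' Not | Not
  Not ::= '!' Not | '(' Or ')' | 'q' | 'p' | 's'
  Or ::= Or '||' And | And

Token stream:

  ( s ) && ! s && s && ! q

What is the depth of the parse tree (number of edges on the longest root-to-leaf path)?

9

[Or [And [And [And [And [Not ( [Or [And [Not s]]] )]] && [Not ! [Not s]]] && [Not s]] && [Not ! [Not q]]]]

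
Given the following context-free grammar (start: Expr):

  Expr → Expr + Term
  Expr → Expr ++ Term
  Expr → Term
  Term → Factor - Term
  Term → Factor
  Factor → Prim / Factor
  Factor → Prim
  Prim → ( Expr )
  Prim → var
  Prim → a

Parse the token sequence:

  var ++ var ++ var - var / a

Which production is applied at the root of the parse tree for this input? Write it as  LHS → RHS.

Expr → Expr ++ Term

[Expr [Expr [Expr [Term [Factor [Prim var]]]] ++ [Term [Factor [Prim var]]]] ++ [Term [Factor [Prim var]] - [Term [Factor [Prim var] / [Factor [Prim a]]]]]]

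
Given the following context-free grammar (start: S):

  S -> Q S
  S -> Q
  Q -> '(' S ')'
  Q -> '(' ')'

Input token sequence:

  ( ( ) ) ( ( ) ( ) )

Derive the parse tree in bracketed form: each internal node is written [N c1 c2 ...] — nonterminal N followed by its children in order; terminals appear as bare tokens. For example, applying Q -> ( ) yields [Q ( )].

[S [Q ( [S [Q ( )]] )] [S [Q ( [S [Q ( )] [S [Q ( )]]] )]]]

S
Q S
( S ) S
( Q ) S
( ( ) ) S
( ( ) ) Q
( ( ) ) ( S )
( ( ) ) ( Q S )
( ( ) ) ( ( ) S )
( ( ) ) ( ( ) Q )
( ( ) ) ( ( ) ( ) )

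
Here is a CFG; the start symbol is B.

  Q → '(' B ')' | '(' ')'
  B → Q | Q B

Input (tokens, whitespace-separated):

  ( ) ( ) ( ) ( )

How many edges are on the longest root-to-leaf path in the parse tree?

[B [Q ( )] [B [Q ( )] [B [Q ( )] [B [Q ( )]]]]]

5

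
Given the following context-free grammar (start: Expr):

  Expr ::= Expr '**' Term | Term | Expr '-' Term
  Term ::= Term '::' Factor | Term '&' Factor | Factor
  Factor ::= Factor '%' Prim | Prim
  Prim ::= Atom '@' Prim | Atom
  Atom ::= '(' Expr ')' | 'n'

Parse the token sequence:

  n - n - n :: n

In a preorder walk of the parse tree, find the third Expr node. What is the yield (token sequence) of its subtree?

n

[Expr [Expr [Expr [Term [Factor [Prim [Atom n]]]]] - [Term [Factor [Prim [Atom n]]]]] - [Term [Term [Factor [Prim [Atom n]]]] :: [Factor [Prim [Atom n]]]]]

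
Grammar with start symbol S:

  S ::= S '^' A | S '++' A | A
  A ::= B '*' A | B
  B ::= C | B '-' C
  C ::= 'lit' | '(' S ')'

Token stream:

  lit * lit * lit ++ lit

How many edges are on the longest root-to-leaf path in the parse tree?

7

[S [S [A [B [C lit]] * [A [B [C lit]] * [A [B [C lit]]]]]] ++ [A [B [C lit]]]]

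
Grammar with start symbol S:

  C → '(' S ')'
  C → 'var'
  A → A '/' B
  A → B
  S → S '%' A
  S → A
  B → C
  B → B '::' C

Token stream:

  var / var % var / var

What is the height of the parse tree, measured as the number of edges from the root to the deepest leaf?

[S [S [A [A [B [C var]]] / [B [C var]]]] % [A [A [B [C var]]] / [B [C var]]]]

6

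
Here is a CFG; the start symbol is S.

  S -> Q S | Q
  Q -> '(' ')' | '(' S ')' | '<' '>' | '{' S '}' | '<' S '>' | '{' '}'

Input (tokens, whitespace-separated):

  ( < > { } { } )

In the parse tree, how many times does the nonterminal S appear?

[S [Q ( [S [Q < >] [S [Q { }] [S [Q { }]]]] )]]

4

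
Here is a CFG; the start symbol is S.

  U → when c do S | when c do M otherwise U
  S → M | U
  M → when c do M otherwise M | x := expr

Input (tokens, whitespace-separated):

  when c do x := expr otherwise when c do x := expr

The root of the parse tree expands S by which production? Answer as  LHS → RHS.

S → U

[S [U when c do [M x := expr] otherwise [U when c do [S [M x := expr]]]]]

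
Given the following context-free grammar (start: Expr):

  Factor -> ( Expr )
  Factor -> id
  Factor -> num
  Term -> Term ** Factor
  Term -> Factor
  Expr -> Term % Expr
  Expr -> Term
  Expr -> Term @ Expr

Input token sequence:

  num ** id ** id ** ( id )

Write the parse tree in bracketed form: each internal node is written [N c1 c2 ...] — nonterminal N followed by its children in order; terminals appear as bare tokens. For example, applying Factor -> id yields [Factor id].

Expr
Term
Term ** Factor
Term ** Factor ** Factor
Term ** Factor ** Factor ** Factor
Factor ** Factor ** Factor ** Factor
num ** Factor ** Factor ** Factor
num ** id ** Factor ** Factor
num ** id ** id ** Factor
num ** id ** id ** ( Expr )
num ** id ** id ** ( Term )
num ** id ** id ** ( Factor )
num ** id ** id ** ( id )

[Expr [Term [Term [Term [Term [Factor num]] ** [Factor id]] ** [Factor id]] ** [Factor ( [Expr [Term [Factor id]]] )]]]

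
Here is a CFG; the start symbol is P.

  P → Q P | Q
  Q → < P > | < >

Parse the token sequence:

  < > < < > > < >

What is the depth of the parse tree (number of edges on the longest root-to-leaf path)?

[P [Q < >] [P [Q < [P [Q < >]] >] [P [Q < >]]]]

5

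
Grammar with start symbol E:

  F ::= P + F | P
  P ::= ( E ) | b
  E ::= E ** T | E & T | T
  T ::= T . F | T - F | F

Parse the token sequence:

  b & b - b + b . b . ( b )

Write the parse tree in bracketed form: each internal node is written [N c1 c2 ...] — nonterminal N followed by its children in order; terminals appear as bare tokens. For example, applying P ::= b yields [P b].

E
E & T
T & T
F & T
P & T
b & T
b & T . F
b & T . F . F
b & T - F . F . F
b & F - F . F . F
b & P - F . F . F
b & b - F . F . F
b & b - P + F . F . F
b & b - b + F . F . F
b & b - b + P . F . F
b & b - b + b . F . F
b & b - b + b . P . F
b & b - b + b . b . F
b & b - b + b . b . P
b & b - b + b . b . ( E )
b & b - b + b . b . ( T )
b & b - b + b . b . ( F )
b & b - b + b . b . ( P )
b & b - b + b . b . ( b )

[E [E [T [F [P b]]]] & [T [T [T [T [F [P b]]] - [F [P b] + [F [P b]]]] . [F [P b]]] . [F [P ( [E [T [F [P b]]]] )]]]]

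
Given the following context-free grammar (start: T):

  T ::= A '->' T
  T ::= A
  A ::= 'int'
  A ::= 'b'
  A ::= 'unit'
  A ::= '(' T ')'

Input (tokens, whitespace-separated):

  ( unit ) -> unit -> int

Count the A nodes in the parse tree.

4

[T [A ( [T [A unit]] )] -> [T [A unit] -> [T [A int]]]]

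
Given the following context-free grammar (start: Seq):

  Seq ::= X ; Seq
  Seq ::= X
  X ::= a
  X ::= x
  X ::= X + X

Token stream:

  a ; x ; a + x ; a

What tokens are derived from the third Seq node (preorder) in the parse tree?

[Seq [X a] ; [Seq [X x] ; [Seq [X [X a] + [X x]] ; [Seq [X a]]]]]

a + x ; a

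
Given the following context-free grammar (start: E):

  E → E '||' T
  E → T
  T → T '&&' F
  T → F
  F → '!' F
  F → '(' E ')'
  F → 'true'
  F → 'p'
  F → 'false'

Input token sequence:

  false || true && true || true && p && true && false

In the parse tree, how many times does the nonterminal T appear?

[E [E [E [T [F false]]] || [T [T [F true]] && [F true]]] || [T [T [T [T [F true]] && [F p]] && [F true]] && [F false]]]

7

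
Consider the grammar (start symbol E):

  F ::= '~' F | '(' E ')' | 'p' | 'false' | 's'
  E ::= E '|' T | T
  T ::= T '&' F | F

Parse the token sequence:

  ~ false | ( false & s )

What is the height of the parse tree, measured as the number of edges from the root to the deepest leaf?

7

[E [E [T [F ~ [F false]]]] | [T [F ( [E [T [T [F false]] & [F s]]] )]]]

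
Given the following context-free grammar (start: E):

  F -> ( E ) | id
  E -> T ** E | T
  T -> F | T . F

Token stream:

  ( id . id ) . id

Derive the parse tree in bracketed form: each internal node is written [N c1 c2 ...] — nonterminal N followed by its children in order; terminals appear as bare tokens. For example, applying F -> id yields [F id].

[E [T [T [F ( [E [T [T [F id]] . [F id]]] )]] . [F id]]]

E
T
T . F
F . F
( E ) . F
( T ) . F
( T . F ) . F
( F . F ) . F
( id . F ) . F
( id . id ) . F
( id . id ) . id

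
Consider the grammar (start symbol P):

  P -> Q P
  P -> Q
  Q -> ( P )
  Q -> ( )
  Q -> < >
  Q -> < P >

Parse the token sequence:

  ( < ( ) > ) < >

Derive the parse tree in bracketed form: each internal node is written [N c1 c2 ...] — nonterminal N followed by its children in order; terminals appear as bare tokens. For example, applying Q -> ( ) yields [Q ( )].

[P [Q ( [P [Q < [P [Q ( )]] >]] )] [P [Q < >]]]

P
Q P
( P ) P
( Q ) P
( < P > ) P
( < Q > ) P
( < ( ) > ) P
( < ( ) > ) Q
( < ( ) > ) < >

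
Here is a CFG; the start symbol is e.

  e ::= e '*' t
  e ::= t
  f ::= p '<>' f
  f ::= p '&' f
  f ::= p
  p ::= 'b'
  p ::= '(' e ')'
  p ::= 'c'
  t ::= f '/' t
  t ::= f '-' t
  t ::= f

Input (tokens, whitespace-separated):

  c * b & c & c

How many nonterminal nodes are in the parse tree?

[e [e [t [f [p c]]]] * [t [f [p b] & [f [p c] & [f [p c]]]]]]

12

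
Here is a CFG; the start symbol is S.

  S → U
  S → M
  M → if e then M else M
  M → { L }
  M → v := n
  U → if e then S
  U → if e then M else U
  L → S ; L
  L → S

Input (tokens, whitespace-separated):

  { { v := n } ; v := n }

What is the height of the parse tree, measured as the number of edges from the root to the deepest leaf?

[S [M { [L [S [M { [L [S [M v := n]]] }]] ; [L [S [M v := n]]]] }]]

8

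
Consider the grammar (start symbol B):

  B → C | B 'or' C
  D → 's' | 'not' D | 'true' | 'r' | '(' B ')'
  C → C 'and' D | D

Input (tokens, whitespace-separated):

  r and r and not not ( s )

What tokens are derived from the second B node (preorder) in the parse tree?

[B [C [C [C [D r]] and [D r]] and [D not [D not [D ( [B [C [D s]]] )]]]]]

s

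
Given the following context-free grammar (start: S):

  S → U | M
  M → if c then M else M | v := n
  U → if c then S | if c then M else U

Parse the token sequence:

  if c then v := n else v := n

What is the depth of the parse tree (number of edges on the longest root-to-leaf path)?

3

[S [M if c then [M v := n] else [M v := n]]]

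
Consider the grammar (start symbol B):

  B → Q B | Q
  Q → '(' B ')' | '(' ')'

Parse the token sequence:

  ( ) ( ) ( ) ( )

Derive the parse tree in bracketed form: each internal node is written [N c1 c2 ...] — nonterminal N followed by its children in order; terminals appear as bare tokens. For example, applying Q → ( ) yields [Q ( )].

B
Q B
( ) B
( ) Q B
( ) ( ) B
( ) ( ) Q B
( ) ( ) ( ) B
( ) ( ) ( ) Q
( ) ( ) ( ) ( )

[B [Q ( )] [B [Q ( )] [B [Q ( )] [B [Q ( )]]]]]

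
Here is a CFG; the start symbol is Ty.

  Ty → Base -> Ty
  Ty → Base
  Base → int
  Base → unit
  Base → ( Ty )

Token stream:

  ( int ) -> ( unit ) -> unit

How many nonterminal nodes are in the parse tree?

[Ty [Base ( [Ty [Base int]] )] -> [Ty [Base ( [Ty [Base unit]] )] -> [Ty [Base unit]]]]

10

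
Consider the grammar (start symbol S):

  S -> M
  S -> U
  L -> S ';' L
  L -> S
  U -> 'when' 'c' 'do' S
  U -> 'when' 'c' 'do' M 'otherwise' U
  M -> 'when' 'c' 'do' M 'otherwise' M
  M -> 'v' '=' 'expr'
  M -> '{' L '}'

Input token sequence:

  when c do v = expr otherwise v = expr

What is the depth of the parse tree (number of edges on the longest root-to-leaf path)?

3

[S [M when c do [M v = expr] otherwise [M v = expr]]]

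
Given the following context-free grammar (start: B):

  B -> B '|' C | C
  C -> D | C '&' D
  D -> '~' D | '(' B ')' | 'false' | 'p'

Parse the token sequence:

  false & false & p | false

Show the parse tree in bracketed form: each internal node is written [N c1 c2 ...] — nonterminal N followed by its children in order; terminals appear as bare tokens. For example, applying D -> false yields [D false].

B
B | C
C | C
C & D | C
C & D & D | C
D & D & D | C
false & D & D | C
false & false & D | C
false & false & p | C
false & false & p | D
false & false & p | false

[B [B [C [C [C [D false]] & [D false]] & [D p]]] | [C [D false]]]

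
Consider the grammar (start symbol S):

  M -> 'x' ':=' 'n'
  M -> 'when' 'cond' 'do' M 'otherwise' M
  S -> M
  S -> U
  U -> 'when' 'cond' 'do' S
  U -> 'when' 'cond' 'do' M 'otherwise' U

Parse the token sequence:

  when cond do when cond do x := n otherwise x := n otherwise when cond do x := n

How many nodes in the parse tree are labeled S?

[S [U when cond do [M when cond do [M x := n] otherwise [M x := n]] otherwise [U when cond do [S [M x := n]]]]]

2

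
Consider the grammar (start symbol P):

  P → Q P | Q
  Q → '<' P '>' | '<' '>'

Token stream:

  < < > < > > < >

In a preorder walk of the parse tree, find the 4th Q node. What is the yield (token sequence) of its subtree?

[P [Q < [P [Q < >] [P [Q < >]]] >] [P [Q < >]]]

< >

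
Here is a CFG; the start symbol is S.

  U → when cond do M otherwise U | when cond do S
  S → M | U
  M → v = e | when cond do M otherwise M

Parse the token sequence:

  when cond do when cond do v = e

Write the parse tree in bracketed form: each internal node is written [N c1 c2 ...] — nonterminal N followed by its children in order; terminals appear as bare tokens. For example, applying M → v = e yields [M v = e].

S
U
when cond do S
when cond do U
when cond do when cond do S
when cond do when cond do M
when cond do when cond do v = e

[S [U when cond do [S [U when cond do [S [M v = e]]]]]]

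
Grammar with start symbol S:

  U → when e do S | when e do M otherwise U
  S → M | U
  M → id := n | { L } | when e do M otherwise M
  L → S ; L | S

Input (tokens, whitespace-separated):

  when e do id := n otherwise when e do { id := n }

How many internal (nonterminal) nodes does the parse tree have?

9

[S [U when e do [M id := n] otherwise [U when e do [S [M { [L [S [M id := n]]] }]]]]]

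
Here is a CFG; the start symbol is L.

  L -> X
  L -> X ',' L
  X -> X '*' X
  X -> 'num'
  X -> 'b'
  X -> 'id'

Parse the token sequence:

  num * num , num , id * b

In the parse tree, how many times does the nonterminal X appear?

[L [X [X num] * [X num]] , [L [X num] , [L [X [X id] * [X b]]]]]

7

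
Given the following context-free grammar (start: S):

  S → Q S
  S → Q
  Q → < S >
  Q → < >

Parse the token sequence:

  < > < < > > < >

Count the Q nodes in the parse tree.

4

[S [Q < >] [S [Q < [S [Q < >]] >] [S [Q < >]]]]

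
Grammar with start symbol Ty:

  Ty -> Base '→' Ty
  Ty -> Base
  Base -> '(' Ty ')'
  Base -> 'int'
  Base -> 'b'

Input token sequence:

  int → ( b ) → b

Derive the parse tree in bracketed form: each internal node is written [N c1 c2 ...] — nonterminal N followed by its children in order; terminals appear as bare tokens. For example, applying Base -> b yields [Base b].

[Ty [Base int] → [Ty [Base ( [Ty [Base b]] )] → [Ty [Base b]]]]

Ty
Base → Ty
int → Ty
int → Base → Ty
int → ( Ty ) → Ty
int → ( Base ) → Ty
int → ( b ) → Ty
int → ( b ) → Base
int → ( b ) → b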